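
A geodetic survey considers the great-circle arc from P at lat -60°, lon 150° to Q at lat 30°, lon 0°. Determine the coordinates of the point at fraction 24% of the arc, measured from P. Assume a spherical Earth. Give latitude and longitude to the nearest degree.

≈ lat -65°, lon 71°

Write both endpoints as unit vectors p₁, p₂ with components (cos φ cos λ, cos φ sin λ, sin φ).
The central angle between the endpoints is δ = arccos(p₁·p₂) ≈ 2.512 rad (143.9°).
Interpolate at f = 0.24 with slerp weights a = sin((1−f)δ)/sin δ ≈ 1.601, b = sin(fδ)/sin δ ≈ 0.962.
p = a·p₁ + b·p₂ ≈ (0.140, 0.400, -0.906); φ = arcsin(p_z) ≈ -64.91°, λ = atan2(p_y, p_x) ≈ 70.73°.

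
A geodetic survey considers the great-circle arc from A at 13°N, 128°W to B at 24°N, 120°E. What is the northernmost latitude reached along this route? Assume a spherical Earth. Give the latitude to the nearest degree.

The great circle lies in the plane with unit normal n̂ = (p₁ × p₂)/|p₁ × p₂|.
Here n̂_z ≈ -0.851; the vertex latitude is φ_max = arccos|n̂_z| ≈ 31.7°.

≈ 32°N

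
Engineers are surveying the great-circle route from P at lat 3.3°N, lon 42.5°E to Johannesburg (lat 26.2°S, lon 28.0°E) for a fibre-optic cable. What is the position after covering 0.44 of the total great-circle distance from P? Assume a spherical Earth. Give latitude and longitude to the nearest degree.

≈ lat 10°S, lon 36°E

From cos δ = sin φ₁ sin φ₂ + cos φ₁ cos φ₂ cos Δλ, the central angle is δ ≈ 0.570 rad (32.7°).
Interpolate at f = 0.44 with slerp weights a = sin((1−f)δ)/sin δ ≈ 0.582, b = sin(fδ)/sin δ ≈ 0.460.
p = a·p₁ + b·p₂ ≈ (0.792, 0.586, -0.170); φ = arcsin(p_z) ≈ -9.76°, λ = atan2(p_y, p_x) ≈ 36.48°.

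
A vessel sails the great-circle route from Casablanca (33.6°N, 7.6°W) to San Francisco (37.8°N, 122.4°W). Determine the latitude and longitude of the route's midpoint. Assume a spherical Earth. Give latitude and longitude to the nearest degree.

≈ 53°N, 63°W

Convert each endpoint to a unit vector on the sphere (x = cos φ cos λ, y = cos φ sin λ, z = sin φ).
The central angle between the endpoints is δ = arccos(p₁·p₂) ≈ 1.508 rad (86.4°).
Interpolate at f = 1/2 with slerp weights a = sin((1−f)δ)/sin δ ≈ 0.686, b = sin(fδ)/sin δ ≈ 0.686.
p = a·p₁ + b·p₂ ≈ (0.276, -0.533, 0.800); φ = arcsin(p_z) ≈ 53.11°, λ = atan2(p_y, p_x) ≈ -62.64°.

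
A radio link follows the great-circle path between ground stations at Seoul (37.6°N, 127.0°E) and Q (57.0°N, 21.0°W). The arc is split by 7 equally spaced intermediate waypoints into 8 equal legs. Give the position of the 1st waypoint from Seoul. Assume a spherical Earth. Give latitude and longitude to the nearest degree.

Write both endpoints as unit vectors p₁, p₂ with components (cos φ cos λ, cos φ sin λ, sin φ).
The central angle between the endpoints is δ = arccos(p₁·p₂) ≈ 1.425 rad (81.6°).
Interpolate at f = 1/8 with slerp weights a = sin((1−f)δ)/sin δ ≈ 0.958, b = sin(fδ)/sin δ ≈ 0.179.
p = a·p₁ + b·p₂ ≈ (-0.366, 0.571, 0.735); φ = arcsin(p_z) ≈ 47.28°, λ = atan2(p_y, p_x) ≈ 122.63°.

≈ (47°N, 123°E)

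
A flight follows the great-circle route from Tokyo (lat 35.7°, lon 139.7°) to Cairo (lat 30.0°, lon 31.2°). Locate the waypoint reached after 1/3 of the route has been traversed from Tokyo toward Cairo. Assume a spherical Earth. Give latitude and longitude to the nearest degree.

The haversine formula gives a central angle δ ≈ 1.502 rad (86.1°) between the endpoints.
Interpolate at f = 1/3 with slerp weights a = sin((1−f)δ)/sin δ ≈ 0.844, b = sin(fδ)/sin δ ≈ 0.481.
p = a·p₁ + b·p₂ ≈ (-0.166, 0.659, 0.733); φ = arcsin(p_z) ≈ 47.16°, λ = atan2(p_y, p_x) ≈ 104.17°.

≈ lat 47°, lon 104°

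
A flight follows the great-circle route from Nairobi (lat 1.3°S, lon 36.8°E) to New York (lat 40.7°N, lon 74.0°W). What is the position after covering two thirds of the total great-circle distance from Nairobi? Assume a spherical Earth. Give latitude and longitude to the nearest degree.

≈ lat 39°N, lon 27°W

From cos δ = sin φ₁ sin φ₂ + cos φ₁ cos φ₂ cos Δλ, the central angle is δ ≈ 1.859 rad (106.5°).
Interpolate at f = 2/3 with slerp weights a = sin((1−f)δ)/sin δ ≈ 0.606, b = sin(fδ)/sin δ ≈ 0.986.
p = a·p₁ + b·p₂ ≈ (0.691, -0.356, 0.629); φ = arcsin(p_z) ≈ 39.00°, λ = atan2(p_y, p_x) ≈ -27.26°.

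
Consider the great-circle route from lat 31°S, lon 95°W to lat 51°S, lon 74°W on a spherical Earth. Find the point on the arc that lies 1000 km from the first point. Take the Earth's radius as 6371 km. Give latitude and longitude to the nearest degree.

≈ lat 39°S, lon 89°W

From cos δ = sin φ₁ sin φ₂ + cos φ₁ cos φ₂ cos Δλ, the central angle is δ ≈ 0.442 rad (25.3°). The total great-circle distance is δ·R ≈ 0.442 × 6371 ≈ 2816 km, so the target fraction is f = 1000/2816 ≈ 0.355.
Interpolate at f ≈ 0.355 with slerp weights a = sin((1−f)δ)/sin δ ≈ 0.657, b = sin(fδ)/sin δ ≈ 0.365.
p = a·p₁ + b·p₂ ≈ (0.014, -0.782, -0.623); φ = arcsin(p_z) ≈ -38.50°, λ = atan2(p_y, p_x) ≈ -88.96°.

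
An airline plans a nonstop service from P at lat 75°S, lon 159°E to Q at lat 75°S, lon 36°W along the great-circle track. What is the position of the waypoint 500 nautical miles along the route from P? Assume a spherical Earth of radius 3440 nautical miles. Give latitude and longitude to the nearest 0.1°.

From cos δ = sin φ₁ sin φ₂ + cos φ₁ cos φ₂ cos Δλ, the central angle is δ ≈ 0.519 rad (29.7°). The total great-circle distance is δ·R ≈ 0.519 × 3440 ≈ 1785 nmi, so the target fraction is f = 500/1785 ≈ 0.280.
Interpolate at f ≈ 0.280 with slerp weights a = sin((1−f)δ)/sin δ ≈ 0.736, b = sin(fδ)/sin δ ≈ 0.292.
p = a·p₁ + b·p₂ ≈ (-0.117, 0.024, -0.993); φ = arcsin(p_z) ≈ -83.16°, λ = atan2(p_y, p_x) ≈ 168.45°.

≈ lat 83.2°S, lon 168.5°E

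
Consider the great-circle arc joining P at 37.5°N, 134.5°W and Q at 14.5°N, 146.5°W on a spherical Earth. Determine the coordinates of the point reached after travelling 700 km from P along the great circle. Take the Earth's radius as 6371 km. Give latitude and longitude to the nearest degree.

≈ 32°N, 138°W

The haversine formula gives a central angle δ ≈ 0.442 rad (25.3°) between the endpoints. The total great-circle distance is δ·R ≈ 0.442 × 6371 ≈ 2819 km, so the target fraction is f = 700/2819 ≈ 0.248.
Interpolate at f ≈ 0.248 with slerp weights a = sin((1−f)δ)/sin δ ≈ 0.763, b = sin(fδ)/sin δ ≈ 0.256.
p = a·p₁ + b·p₂ ≈ (-0.631, -0.568, 0.528); φ = arcsin(p_z) ≈ 31.89°, λ = atan2(p_y, p_x) ≈ -137.98°.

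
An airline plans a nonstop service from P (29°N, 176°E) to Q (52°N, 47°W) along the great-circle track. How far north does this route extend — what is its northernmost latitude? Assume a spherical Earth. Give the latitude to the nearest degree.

The great circle lies in the plane with unit normal n̂ = (p₁ × p₂)/|p₁ × p₂|.
Here n̂_z ≈ +0.367; the vertex latitude is φ_max = arccos|n̂_z| ≈ 68.5°.

≈ 68°N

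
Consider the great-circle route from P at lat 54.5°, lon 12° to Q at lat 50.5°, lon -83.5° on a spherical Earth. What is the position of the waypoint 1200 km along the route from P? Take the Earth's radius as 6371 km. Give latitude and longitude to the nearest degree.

From cos δ = sin φ₁ sin φ₂ + cos φ₁ cos φ₂ cos Δλ, the central angle is δ ≈ 0.936 rad (53.6°). The total great-circle distance is δ·R ≈ 0.936 × 6371 ≈ 5965 km, so the target fraction is f = 1200/5965 ≈ 0.201.
Interpolate at f ≈ 0.201 with slerp weights a = sin((1−f)δ)/sin δ ≈ 0.844, b = sin(fδ)/sin δ ≈ 0.232.
p = a·p₁ + b·p₂ ≈ (0.496, -0.045, 0.867); φ = arcsin(p_z) ≈ 60.10°, λ = atan2(p_y, p_x) ≈ -5.18°.

≈ lat 60°, lon -5°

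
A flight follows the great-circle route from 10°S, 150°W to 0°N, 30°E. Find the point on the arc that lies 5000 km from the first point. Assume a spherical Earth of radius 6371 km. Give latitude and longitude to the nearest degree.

≈ 55°S, 150°W

Convert each endpoint to a unit vector on the sphere (x = cos φ cos λ, y = cos φ sin λ, z = sin φ).
The central angle between the endpoints is δ = arccos(p₁·p₂) ≈ 2.967 rad (170.0°). The total great-circle distance is δ·R ≈ 2.967 × 6371 ≈ 18903 km, so the target fraction is f = 5000/18903 ≈ 0.265.
Interpolate at f ≈ 0.265 with slerp weights a = sin((1−f)δ)/sin δ ≈ 4.715, b = sin(fδ)/sin δ ≈ 4.070.
p = a·p₁ + b·p₂ ≈ (-0.497, -0.287, -0.819); φ = arcsin(p_z) ≈ -54.97°, λ = atan2(p_y, p_x) ≈ -150.00°.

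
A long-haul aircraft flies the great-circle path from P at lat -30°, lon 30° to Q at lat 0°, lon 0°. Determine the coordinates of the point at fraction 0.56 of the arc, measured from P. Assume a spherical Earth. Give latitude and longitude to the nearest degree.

Convert each endpoint to a unit vector on the sphere (x = cos φ cos λ, y = cos φ sin λ, z = sin φ).
The central angle between the endpoints is δ = arccos(p₁·p₂) ≈ 0.723 rad (41.4°).
Interpolate at f = 0.56 with slerp weights a = sin((1−f)δ)/sin δ ≈ 0.473, b = sin(fδ)/sin δ ≈ 0.595.
p = a·p₁ + b·p₂ ≈ (0.950, 0.205, -0.236); φ = arcsin(p_z) ≈ -13.67°, λ = atan2(p_y, p_x) ≈ 12.16°.

≈ lat -14°, lon 12°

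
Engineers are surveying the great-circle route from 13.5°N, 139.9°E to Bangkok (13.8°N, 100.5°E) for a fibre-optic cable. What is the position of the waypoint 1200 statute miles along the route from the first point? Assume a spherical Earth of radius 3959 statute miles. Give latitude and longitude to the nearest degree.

≈ 14°N, 122°E

The haversine formula gives a central angle δ ≈ 0.667 rad (38.2°) between the endpoints. The total great-circle distance is δ·R ≈ 0.667 × 3959 ≈ 2643 mi, so the target fraction is f = 1200/2643 ≈ 0.454.
Interpolate at f ≈ 0.454 with slerp weights a = sin((1−f)δ)/sin δ ≈ 0.576, b = sin(fδ)/sin δ ≈ 0.482.
p = a·p₁ + b·p₂ ≈ (-0.514, 0.821, 0.249); φ = arcsin(p_z) ≈ 14.44°, λ = atan2(p_y, p_x) ≈ 122.03°.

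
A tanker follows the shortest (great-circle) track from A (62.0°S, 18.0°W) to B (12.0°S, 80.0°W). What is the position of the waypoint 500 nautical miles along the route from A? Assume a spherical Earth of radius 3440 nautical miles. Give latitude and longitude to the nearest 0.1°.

≈ (58.3°S, 33.0°W)

Write both endpoints as unit vectors p₁, p₂ with components (cos φ cos λ, cos φ sin λ, sin φ).
The central angle between the endpoints is δ = arccos(p₁·p₂) ≈ 1.160 rad (66.5°). The total great-circle distance is δ·R ≈ 1.160 × 3440 ≈ 3991 nmi, so the target fraction is f = 500/3991 ≈ 0.125.
Interpolate at f ≈ 0.125 with slerp weights a = sin((1−f)δ)/sin δ ≈ 0.926, b = sin(fδ)/sin δ ≈ 0.158.
p = a·p₁ + b·p₂ ≈ (0.440, -0.287, -0.851); φ = arcsin(p_z) ≈ -58.30°, λ = atan2(p_y, p_x) ≈ -33.05°.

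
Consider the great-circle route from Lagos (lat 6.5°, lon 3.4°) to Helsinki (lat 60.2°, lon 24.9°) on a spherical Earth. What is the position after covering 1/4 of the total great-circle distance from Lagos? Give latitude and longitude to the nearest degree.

Write both endpoints as unit vectors p₁, p₂ with components (cos φ cos λ, cos φ sin λ, sin φ).
The central angle between the endpoints is δ = arccos(p₁·p₂) ≈ 0.979 rad (56.1°).
Interpolate at f = 1/4 with slerp weights a = sin((1−f)δ)/sin δ ≈ 0.807, b = sin(fδ)/sin δ ≈ 0.292.
p = a·p₁ + b·p₂ ≈ (0.932, 0.109, 0.345); φ = arcsin(p_z) ≈ 20.17°, λ = atan2(p_y, p_x) ≈ 6.65°.

≈ lat 20°, lon 7°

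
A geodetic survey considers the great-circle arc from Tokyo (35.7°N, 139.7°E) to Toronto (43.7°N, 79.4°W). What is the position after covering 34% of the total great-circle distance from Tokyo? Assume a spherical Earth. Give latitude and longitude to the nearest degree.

≈ 61°N, 169°E

The haversine formula gives a central angle δ ≈ 1.623 rad (93.0°) between the endpoints.
Interpolate at f = 0.34 with slerp weights a = sin((1−f)δ)/sin δ ≈ 0.879, b = sin(fδ)/sin δ ≈ 0.525.
p = a·p₁ + b·p₂ ≈ (-0.475, 0.089, 0.876); φ = arcsin(p_z) ≈ 61.13°, λ = atan2(p_y, p_x) ≈ 169.42°.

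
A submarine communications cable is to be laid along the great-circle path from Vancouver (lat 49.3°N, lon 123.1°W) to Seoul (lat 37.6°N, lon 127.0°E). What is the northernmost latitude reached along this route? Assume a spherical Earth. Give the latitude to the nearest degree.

≈ 60°N

The great circle lies in the plane with unit normal n̂ = (p₁ × p₂)/|p₁ × p₂|.
Here n̂_z ≈ -0.507; the vertex latitude is φ_max = arccos|n̂_z| ≈ 59.5°.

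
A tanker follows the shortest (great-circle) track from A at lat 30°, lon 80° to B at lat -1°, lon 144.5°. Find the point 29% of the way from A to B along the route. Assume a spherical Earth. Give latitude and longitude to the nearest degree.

≈ lat 23°, lon 101°

The haversine formula gives a central angle δ ≈ 1.198 rad (68.7°) between the endpoints.
Interpolate at f = 0.29 with slerp weights a = sin((1−f)δ)/sin δ ≈ 0.807, b = sin(fδ)/sin δ ≈ 0.366.
p = a·p₁ + b·p₂ ≈ (-0.176, 0.901, 0.397); φ = arcsin(p_z) ≈ 23.40°, λ = atan2(p_y, p_x) ≈ 101.07°.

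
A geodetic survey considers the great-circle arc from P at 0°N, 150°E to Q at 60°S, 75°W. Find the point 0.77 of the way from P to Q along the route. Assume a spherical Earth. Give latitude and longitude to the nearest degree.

The haversine formula gives a central angle δ ≈ 1.932 rad (110.7°) between the endpoints.
Interpolate at f = 0.77 with slerp weights a = sin((1−f)δ)/sin δ ≈ 0.460, b = sin(fδ)/sin δ ≈ 1.065.
p = a·p₁ + b·p₂ ≈ (-0.260, -0.285, -0.923); φ = arcsin(p_z) ≈ -67.31°, λ = atan2(p_y, p_x) ≈ -132.42°.

≈ 67°S, 132°W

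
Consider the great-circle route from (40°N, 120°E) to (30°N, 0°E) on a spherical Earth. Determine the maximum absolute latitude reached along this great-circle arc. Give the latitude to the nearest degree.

The great circle lies in the plane with unit normal n̂ = (p₁ × p₂)/|p₁ × p₂|.
Here n̂_z ≈ -0.575; the vertex latitude is φ_max = arccos|n̂_z| ≈ 54.9°.
Check via Clairaut: cos φ_max = |cos φ₁| · sin C = cos(40.0°)·sin(48.6°) ≈ 0.575, again giving ≈ 54.9°.

≈ 55°N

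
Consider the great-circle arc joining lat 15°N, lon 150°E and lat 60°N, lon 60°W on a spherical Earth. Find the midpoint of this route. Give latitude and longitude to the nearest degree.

≈ lat 62°N, lon 175°E

Write both endpoints as unit vectors p₁, p₂ with components (cos φ cos λ, cos φ sin λ, sin φ).
The central angle between the endpoints is δ = arccos(p₁·p₂) ≈ 1.766 rad (101.2°).
Interpolate at f = 1/2 with slerp weights a = sin((1−f)δ)/sin δ ≈ 0.788, b = sin(fδ)/sin δ ≈ 0.788.
p = a·p₁ + b·p₂ ≈ (-0.462, 0.039, 0.886); φ = arcsin(p_z) ≈ 62.38°, λ = atan2(p_y, p_x) ≈ 175.13°.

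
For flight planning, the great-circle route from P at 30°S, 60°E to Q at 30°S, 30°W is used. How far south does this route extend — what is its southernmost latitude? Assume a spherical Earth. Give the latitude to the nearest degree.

≈ 39°S

The great circle lies in the plane with unit normal n̂ = (p₁ × p₂)/|p₁ × p₂|.
Here n̂_z ≈ -0.775; the vertex latitude is φ_max = arccos|n̂_z| ≈ 39.2°.
Check via Clairaut: cos φ_max = |cos φ₁| · sin C = cos(30.0°)·sin(116.6°) ≈ 0.775, again giving ≈ 39.2°.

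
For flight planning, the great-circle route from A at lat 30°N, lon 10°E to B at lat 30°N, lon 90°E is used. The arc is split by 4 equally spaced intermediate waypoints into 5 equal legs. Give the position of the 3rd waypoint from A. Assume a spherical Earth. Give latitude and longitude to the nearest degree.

From cos δ = sin φ₁ sin φ₂ + cos φ₁ cos φ₂ cos Δλ, the central angle is δ ≈ 1.181 rad (67.7°).
Interpolate at f = 3/5 with slerp weights a = sin((1−f)δ)/sin δ ≈ 0.492, b = sin(fδ)/sin δ ≈ 0.703.
p = a·p₁ + b·p₂ ≈ (0.420, 0.683, 0.598); φ = arcsin(p_z) ≈ 36.70°, λ = atan2(p_y, p_x) ≈ 58.45°.

≈ lat 37°N, lon 58°E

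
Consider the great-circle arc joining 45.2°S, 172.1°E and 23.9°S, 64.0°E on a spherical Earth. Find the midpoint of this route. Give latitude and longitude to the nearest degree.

≈ 49°S, 108°E

Convert each endpoint to a unit vector on the sphere (x = cos φ cos λ, y = cos φ sin λ, z = sin φ).
The central angle between the endpoints is δ = arccos(p₁·p₂) ≈ 1.483 rad (85.0°).
Interpolate at f = 1/2 with slerp weights a = sin((1−f)δ)/sin δ ≈ 0.678, b = sin(fδ)/sin δ ≈ 0.678.
p = a·p₁ + b·p₂ ≈ (-0.202, 0.623, -0.756); φ = arcsin(p_z) ≈ -49.10°, λ = atan2(p_y, p_x) ≈ 107.93°.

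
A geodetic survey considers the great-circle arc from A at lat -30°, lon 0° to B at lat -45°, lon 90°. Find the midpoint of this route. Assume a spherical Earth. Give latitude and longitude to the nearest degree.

Convert each endpoint to a unit vector on the sphere (x = cos φ cos λ, y = cos φ sin λ, z = sin φ).
The central angle between the endpoints is δ = arccos(p₁·p₂) ≈ 1.209 rad (69.3°).
Interpolate at f = 1/2 with slerp weights a = sin((1−f)δ)/sin δ ≈ 0.608, b = sin(fδ)/sin δ ≈ 0.608.
p = a·p₁ + b·p₂ ≈ (0.526, 0.430, -0.734); φ = arcsin(p_z) ≈ -47.19°, λ = atan2(p_y, p_x) ≈ 39.23°.

≈ lat -47°, lon 39°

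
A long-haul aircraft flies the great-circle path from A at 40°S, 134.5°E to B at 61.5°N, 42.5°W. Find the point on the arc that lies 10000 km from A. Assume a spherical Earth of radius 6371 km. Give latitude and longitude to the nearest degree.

Write both endpoints as unit vectors p₁, p₂ with components (cos φ cos λ, cos φ sin λ, sin φ).
The central angle between the endpoints is δ = arccos(p₁·p₂) ≈ 2.765 rad (158.4°). The total great-circle distance is δ·R ≈ 2.765 × 6371 ≈ 17616 km, so the target fraction is f = 10000/17616 ≈ 0.568.
Interpolate at f ≈ 0.568 with slerp weights a = sin((1−f)δ)/sin δ ≈ 2.530, b = sin(fδ)/sin δ ≈ 2.719.
p = a·p₁ + b·p₂ ≈ (-0.402, 0.506, 0.764); φ = arcsin(p_z) ≈ 49.78°, λ = atan2(p_y, p_x) ≈ 128.46°.

≈ 50°N, 128°E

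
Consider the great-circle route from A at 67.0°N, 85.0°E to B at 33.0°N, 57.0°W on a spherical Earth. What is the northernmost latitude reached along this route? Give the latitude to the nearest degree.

≈ 78°N

The great circle lies in the plane with unit normal n̂ = (p₁ × p₂)/|p₁ × p₂|.
Here n̂_z ≈ -0.208; the vertex latitude is φ_max = arccos|n̂_z| ≈ 78.0°.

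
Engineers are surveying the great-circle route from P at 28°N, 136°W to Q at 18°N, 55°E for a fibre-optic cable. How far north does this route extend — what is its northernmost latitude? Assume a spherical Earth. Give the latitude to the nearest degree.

The great circle lies in the plane with unit normal n̂ = (p₁ × p₂)/|p₁ × p₂|.
Here n̂_z ≈ -0.218; the vertex latitude is φ_max = arccos|n̂_z| ≈ 77.4°.

≈ 77°N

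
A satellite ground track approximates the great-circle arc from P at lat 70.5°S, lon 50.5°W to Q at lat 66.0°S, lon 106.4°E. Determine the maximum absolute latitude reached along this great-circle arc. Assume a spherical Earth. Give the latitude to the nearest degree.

The great circle lies in the plane with unit normal n̂ = (p₁ × p₂)/|p₁ × p₂|.
Here n̂_z ≈ +0.079; the vertex latitude is φ_max = arccos|n̂_z| ≈ 85.5°.

≈ 85°S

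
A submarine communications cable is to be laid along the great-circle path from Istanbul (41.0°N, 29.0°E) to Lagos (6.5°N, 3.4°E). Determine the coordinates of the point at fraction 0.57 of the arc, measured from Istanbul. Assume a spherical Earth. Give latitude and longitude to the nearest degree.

≈ 22°N, 13°E

Convert each endpoint to a unit vector on the sphere (x = cos φ cos λ, y = cos φ sin λ, z = sin φ).
The central angle between the endpoints is δ = arccos(p₁·p₂) ≈ 0.722 rad (41.4°).
Interpolate at f = 0.57 with slerp weights a = sin((1−f)δ)/sin δ ≈ 0.462, b = sin(fδ)/sin δ ≈ 0.605.
p = a·p₁ + b·p₂ ≈ (0.905, 0.205, 0.372); φ = arcsin(p_z) ≈ 21.83°, λ = atan2(p_y, p_x) ≈ 12.74°.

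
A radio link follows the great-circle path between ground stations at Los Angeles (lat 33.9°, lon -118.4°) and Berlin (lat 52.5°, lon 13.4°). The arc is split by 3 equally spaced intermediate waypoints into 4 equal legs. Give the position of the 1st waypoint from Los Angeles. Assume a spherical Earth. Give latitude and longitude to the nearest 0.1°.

≈ lat 51.7°, lon -103.1°

Convert each endpoint to a unit vector on the sphere (x = cos φ cos λ, y = cos φ sin λ, z = sin φ).
The central angle between the endpoints is δ = arccos(p₁·p₂) ≈ 1.465 rad (83.9°).
Interpolate at f = 1/4 with slerp weights a = sin((1−f)δ)/sin δ ≈ 0.896, b = sin(fδ)/sin δ ≈ 0.360.
p = a·p₁ + b·p₂ ≈ (-0.140, -0.603, 0.785); φ = arcsin(p_z) ≈ 51.74°, λ = atan2(p_y, p_x) ≈ -103.10°.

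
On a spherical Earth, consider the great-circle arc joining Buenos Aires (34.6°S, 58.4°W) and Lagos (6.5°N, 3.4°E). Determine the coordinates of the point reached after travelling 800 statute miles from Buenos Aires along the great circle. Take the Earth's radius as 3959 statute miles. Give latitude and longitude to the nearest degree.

≈ 30°S, 46°W

Write both endpoints as unit vectors p₁, p₂ with components (cos φ cos λ, cos φ sin λ, sin φ).
The central angle between the endpoints is δ = arccos(p₁·p₂) ≈ 1.243 rad (71.2°). The total great-circle distance is δ·R ≈ 1.243 × 3959 ≈ 4920 mi, so the target fraction is f = 800/4920 ≈ 0.163.
Interpolate at f ≈ 0.163 with slerp weights a = sin((1−f)δ)/sin δ ≈ 0.911, b = sin(fδ)/sin δ ≈ 0.212.
p = a·p₁ + b·p₂ ≈ (0.603, -0.626, -0.494); φ = arcsin(p_z) ≈ -29.57°, λ = atan2(p_y, p_x) ≈ -46.08°.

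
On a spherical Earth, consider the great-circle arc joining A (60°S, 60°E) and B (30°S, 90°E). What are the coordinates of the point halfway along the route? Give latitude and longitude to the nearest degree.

≈ (46°S, 79°E)

The haversine formula gives a central angle δ ≈ 0.630 rad (36.1°) between the endpoints.
Interpolate at f = 1/2 with slerp weights a = sin((1−f)δ)/sin δ ≈ 0.526, b = sin(fδ)/sin δ ≈ 0.526.
p = a·p₁ + b·p₂ ≈ (0.131, 0.683, -0.718); φ = arcsin(p_z) ≈ -45.92°, λ = atan2(p_y, p_x) ≈ 79.11°.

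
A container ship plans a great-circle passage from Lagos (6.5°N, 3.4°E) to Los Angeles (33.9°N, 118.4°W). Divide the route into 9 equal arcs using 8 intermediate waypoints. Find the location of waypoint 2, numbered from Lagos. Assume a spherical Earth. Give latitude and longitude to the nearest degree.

Convert each endpoint to a unit vector on the sphere (x = cos φ cos λ, y = cos φ sin λ, z = sin φ).
The central angle between the endpoints is δ = arccos(p₁·p₂) ≈ 1.951 rad (111.8°).
Interpolate at f = 2/9 with slerp weights a = sin((1−f)δ)/sin δ ≈ 1.076, b = sin(fδ)/sin δ ≈ 0.453.
p = a·p₁ + b·p₂ ≈ (0.888, -0.267, 0.374); φ = arcsin(p_z) ≈ 21.97°, λ = atan2(p_y, p_x) ≈ -16.74°.

≈ (22°N, 17°W)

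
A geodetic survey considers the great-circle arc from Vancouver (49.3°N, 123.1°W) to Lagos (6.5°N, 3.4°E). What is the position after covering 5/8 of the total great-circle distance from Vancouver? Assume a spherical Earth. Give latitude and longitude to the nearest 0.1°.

Write both endpoints as unit vectors p₁, p₂ with components (cos φ cos λ, cos φ sin λ, sin φ).
The central angle between the endpoints is δ = arccos(p₁·p₂) ≈ 1.875 rad (107.4°).
Interpolate at f = 5/8 with slerp weights a = sin((1−f)δ)/sin δ ≈ 0.678, b = sin(fδ)/sin δ ≈ 0.966.
p = a·p₁ + b·p₂ ≈ (0.717, -0.313, 0.623); φ = arcsin(p_z) ≈ 38.55°, λ = atan2(p_y, p_x) ≈ -23.62°.

≈ (38.5°N, 23.6°W)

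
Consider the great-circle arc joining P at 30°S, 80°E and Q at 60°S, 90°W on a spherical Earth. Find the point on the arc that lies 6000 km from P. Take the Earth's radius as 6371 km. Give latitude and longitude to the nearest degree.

Convert each endpoint to a unit vector on the sphere (x = cos φ cos λ, y = cos φ sin λ, z = sin φ).
The central angle between the endpoints is δ = arccos(p₁·p₂) ≈ 1.564 rad (89.6°). The total great-circle distance is δ·R ≈ 1.564 × 6371 ≈ 9966 km, so the target fraction is f = 6000/9966 ≈ 0.602.
Interpolate at f ≈ 0.602 with slerp weights a = sin((1−f)δ)/sin δ ≈ 0.583, b = sin(fδ)/sin δ ≈ 0.809.
p = a·p₁ + b·p₂ ≈ (0.088, 0.093, -0.992); φ = arcsin(p_z) ≈ -82.66°, λ = atan2(p_y, p_x) ≈ 46.67°.

≈ 83°S, 47°E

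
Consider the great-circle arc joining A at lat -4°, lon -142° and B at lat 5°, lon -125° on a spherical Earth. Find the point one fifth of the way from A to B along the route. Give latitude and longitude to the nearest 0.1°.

Convert each endpoint to a unit vector on the sphere (x = cos φ cos λ, y = cos φ sin λ, z = sin φ).
The central angle between the endpoints is δ = arccos(p₁·p₂) ≈ 0.335 rad (19.2°).
Interpolate at f = 1/5 with slerp weights a = sin((1−f)δ)/sin δ ≈ 0.805, b = sin(fδ)/sin δ ≈ 0.204.
p = a·p₁ + b·p₂ ≈ (-0.750, -0.661, -0.038); φ = arcsin(p_z) ≈ -2.20°, λ = atan2(p_y, p_x) ≈ -138.60°.

≈ lat -2.2°, lon -138.6°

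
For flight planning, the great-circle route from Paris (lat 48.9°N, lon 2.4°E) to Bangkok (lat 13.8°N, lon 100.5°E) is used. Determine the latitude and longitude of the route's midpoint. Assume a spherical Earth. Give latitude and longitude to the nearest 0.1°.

≈ lat 42.2°N, lon 64.0°E

Convert each endpoint to a unit vector on the sphere (x = cos φ cos λ, y = cos φ sin λ, z = sin φ).
The central angle between the endpoints is δ = arccos(p₁·p₂) ≈ 1.481 rad (84.8°).
Interpolate at f = 1/2 with slerp weights a = sin((1−f)δ)/sin δ ≈ 0.677, b = sin(fδ)/sin δ ≈ 0.677.
p = a·p₁ + b·p₂ ≈ (0.325, 0.665, 0.672); φ = arcsin(p_z) ≈ 42.22°, λ = atan2(p_y, p_x) ≈ 63.97°.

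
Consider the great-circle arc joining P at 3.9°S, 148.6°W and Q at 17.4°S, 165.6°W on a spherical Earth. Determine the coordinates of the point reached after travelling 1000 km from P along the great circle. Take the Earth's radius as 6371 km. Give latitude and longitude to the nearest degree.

The haversine formula gives a central angle δ ≈ 0.374 rad (21.4°) between the endpoints. The total great-circle distance is δ·R ≈ 0.374 × 6371 ≈ 2385 km, so the target fraction is f = 1000/2385 ≈ 0.419.
Interpolate at f ≈ 0.419 with slerp weights a = sin((1−f)δ)/sin δ ≈ 0.590, b = sin(fδ)/sin δ ≈ 0.428.
p = a·p₁ + b·p₂ ≈ (-0.897, -0.408, -0.168); φ = arcsin(p_z) ≈ -9.67°, λ = atan2(p_y, p_x) ≈ -155.55°.

≈ 10°S, 156°W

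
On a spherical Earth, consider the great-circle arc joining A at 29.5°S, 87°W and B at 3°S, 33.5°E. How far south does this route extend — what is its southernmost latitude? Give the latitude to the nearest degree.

The great circle lies in the plane with unit normal n̂ = (p₁ × p₂)/|p₁ × p₂|.
Here n̂_z ≈ +0.823; the vertex latitude is φ_max = arccos|n̂_z| ≈ 34.6°.
Check via Clairaut: cos φ_max = |cos φ₁| · sin C = cos(29.5°)·sin(108.9°) ≈ 0.823, again giving ≈ 34.6°.

≈ 35°S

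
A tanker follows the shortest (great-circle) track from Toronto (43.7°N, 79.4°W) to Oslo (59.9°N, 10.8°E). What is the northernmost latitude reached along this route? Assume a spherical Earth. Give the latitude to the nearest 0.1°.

≈ 63.1°N

The great circle lies in the plane with unit normal n̂ = (p₁ × p₂)/|p₁ × p₂|.
Here n̂_z ≈ +0.452; the vertex latitude is φ_max = arccos|n̂_z| ≈ 63.1°.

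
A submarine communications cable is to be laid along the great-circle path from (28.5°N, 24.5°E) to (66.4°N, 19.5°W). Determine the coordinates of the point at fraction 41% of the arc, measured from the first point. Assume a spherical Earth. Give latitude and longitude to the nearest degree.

From cos δ = sin φ₁ sin φ₂ + cos φ₁ cos φ₂ cos Δλ, the central angle is δ ≈ 0.809 rad (46.3°).
Interpolate at f = 0.41 with slerp weights a = sin((1−f)δ)/sin δ ≈ 0.635, b = sin(fδ)/sin δ ≈ 0.450.
p = a·p₁ + b·p₂ ≈ (0.678, 0.171, 0.715); φ = arcsin(p_z) ≈ 45.67°, λ = atan2(p_y, p_x) ≈ 14.18°.

≈ (46°N, 14°E)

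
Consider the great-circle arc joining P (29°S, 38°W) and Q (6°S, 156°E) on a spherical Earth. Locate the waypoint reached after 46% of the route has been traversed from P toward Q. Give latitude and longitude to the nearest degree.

≈ (69°S, 135°W)

Convert each endpoint to a unit vector on the sphere (x = cos φ cos λ, y = cos φ sin λ, z = sin φ).
The central angle between the endpoints is δ = arccos(p₁·p₂) ≈ 2.487 rad (142.5°).
Interpolate at f = 0.46 with slerp weights a = sin((1−f)δ)/sin δ ≈ 1.600, b = sin(fδ)/sin δ ≈ 1.495.
p = a·p₁ + b·p₂ ≈ (-0.256, -0.257, -0.932); φ = arcsin(p_z) ≈ -68.76°, λ = atan2(p_y, p_x) ≈ -134.88°.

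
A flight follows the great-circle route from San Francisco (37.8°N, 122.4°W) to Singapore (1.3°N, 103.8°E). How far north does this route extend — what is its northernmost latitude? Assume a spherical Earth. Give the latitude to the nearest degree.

The great circle lies in the plane with unit normal n̂ = (p₁ × p₂)/|p₁ × p₂|.
Here n̂_z ≈ -0.674; the vertex latitude is φ_max = arccos|n̂_z| ≈ 47.6°.
Check via Clairaut: cos φ_max = |cos φ₁| · sin C = cos(37.8°)·sin(58.5°) ≈ 0.674, again giving ≈ 47.6°.

≈ 48°N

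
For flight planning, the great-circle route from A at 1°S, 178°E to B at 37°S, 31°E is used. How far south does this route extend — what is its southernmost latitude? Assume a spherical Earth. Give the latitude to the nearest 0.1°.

The great circle lies in the plane with unit normal n̂ = (p₁ × p₂)/|p₁ × p₂|.
Here n̂_z ≈ -0.578; the vertex latitude is φ_max = arccos|n̂_z| ≈ 54.7°.
Check via Clairaut: cos φ_max = |cos φ₁| · sin C = cos(1.0°)·sin(144.7°) ≈ 0.578, again giving ≈ 54.7°.

≈ 54.7°S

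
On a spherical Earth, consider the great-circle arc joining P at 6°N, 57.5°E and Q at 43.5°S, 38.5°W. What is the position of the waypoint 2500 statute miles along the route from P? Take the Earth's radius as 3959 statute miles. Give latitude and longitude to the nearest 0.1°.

≈ 18.5°S, 30.5°E

The haversine formula gives a central angle δ ≈ 1.719 rad (98.5°) between the endpoints. The total great-circle distance is δ·R ≈ 1.719 × 3959 ≈ 6804 mi, so the target fraction is f = 2500/6804 ≈ 0.367.
Interpolate at f ≈ 0.367 with slerp weights a = sin((1−f)δ)/sin δ ≈ 0.895, b = sin(fδ)/sin δ ≈ 0.597.
p = a·p₁ + b·p₂ ≈ (0.817, 0.481, -0.317); φ = arcsin(p_z) ≈ -18.50°, λ = atan2(p_y, p_x) ≈ 30.50°.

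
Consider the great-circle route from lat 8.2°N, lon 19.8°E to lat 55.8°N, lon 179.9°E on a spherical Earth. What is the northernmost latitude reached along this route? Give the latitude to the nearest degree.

≈ 78°N

The great circle lies in the plane with unit normal n̂ = (p₁ × p₂)/|p₁ × p₂|.
Here n̂_z ≈ +0.207; the vertex latitude is φ_max = arccos|n̂_z| ≈ 78.0°.
Check via Clairaut: cos φ_max = |cos φ₁| · sin C = cos(8.2°)·sin(12.1°) ≈ 0.207, again giving ≈ 78.0°.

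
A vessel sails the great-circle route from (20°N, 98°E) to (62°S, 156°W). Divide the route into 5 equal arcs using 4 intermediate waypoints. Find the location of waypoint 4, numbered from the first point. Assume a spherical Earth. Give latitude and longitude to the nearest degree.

≈ (56°S, 160°E)

The haversine formula gives a central angle δ ≈ 2.008 rad (115.1°) between the endpoints.
Interpolate at f = 4/5 with slerp weights a = sin((1−f)δ)/sin δ ≈ 0.432, b = sin(fδ)/sin δ ≈ 1.103.
p = a·p₁ + b·p₂ ≈ (-0.530, 0.191, -0.826); φ = arcsin(p_z) ≈ -55.74°, λ = atan2(p_y, p_x) ≈ 160.18°.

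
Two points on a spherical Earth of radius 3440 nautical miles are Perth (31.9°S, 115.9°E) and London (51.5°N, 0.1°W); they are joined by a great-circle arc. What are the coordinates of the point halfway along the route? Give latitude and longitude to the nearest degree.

≈ 18°N, 72°E

From cos δ = sin φ₁ sin φ₂ + cos φ₁ cos φ₂ cos Δλ, the central angle is δ ≈ 2.272 rad (130.2°).
Interpolate at f = 1/2 with slerp weights a = sin((1−f)δ)/sin δ ≈ 1.187, b = sin(fδ)/sin δ ≈ 1.187.
p = a·p₁ + b·p₂ ≈ (0.299, 0.905, 0.302); φ = arcsin(p_z) ≈ 17.56°, λ = atan2(p_y, p_x) ≈ 71.74°.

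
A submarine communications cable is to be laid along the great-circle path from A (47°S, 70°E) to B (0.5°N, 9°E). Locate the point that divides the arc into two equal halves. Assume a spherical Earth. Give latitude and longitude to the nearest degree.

≈ (26°S, 33°E)

Convert each endpoint to a unit vector on the sphere (x = cos φ cos λ, y = cos φ sin λ, z = sin φ).
The central angle between the endpoints is δ = arccos(p₁·p₂) ≈ 1.241 rad (71.1°).
Interpolate at f = 1/2 with slerp weights a = sin((1−f)δ)/sin δ ≈ 0.614, b = sin(fδ)/sin δ ≈ 0.614.
p = a·p₁ + b·p₂ ≈ (0.750, 0.490, -0.444); φ = arcsin(p_z) ≈ -26.36°, λ = atan2(p_y, p_x) ≈ 33.15°.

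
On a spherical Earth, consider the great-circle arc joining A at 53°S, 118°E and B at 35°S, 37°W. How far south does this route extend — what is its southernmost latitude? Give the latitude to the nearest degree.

The great circle lies in the plane with unit normal n̂ = (p₁ × p₂)/|p₁ × p₂|.
Here n̂_z ≈ -0.208; the vertex latitude is φ_max = arccos|n̂_z| ≈ 78.0°.
Check via Clairaut: cos φ_max = |cos φ₁| · sin C = cos(53.0°)·sin(159.7°) ≈ 0.208, again giving ≈ 78.0°.

≈ 78°S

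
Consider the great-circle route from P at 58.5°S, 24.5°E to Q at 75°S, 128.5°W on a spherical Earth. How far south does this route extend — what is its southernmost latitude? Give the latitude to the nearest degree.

The great circle lies in the plane with unit normal n̂ = (p₁ × p₂)/|p₁ × p₂|.
Here n̂_z ≈ -0.086; the vertex latitude is φ_max = arccos|n̂_z| ≈ 85.0°.
Check via Clairaut: cos φ_max = |cos φ₁| · sin C = cos(58.5°)·sin(170.5°) ≈ 0.086, again giving ≈ 85.0°.

≈ 85°S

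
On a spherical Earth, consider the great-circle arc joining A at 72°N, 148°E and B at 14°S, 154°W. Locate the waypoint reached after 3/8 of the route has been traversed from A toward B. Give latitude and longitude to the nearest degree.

≈ 42°N, 172°W

Convert each endpoint to a unit vector on the sphere (x = cos φ cos λ, y = cos φ sin λ, z = sin φ).
The central angle between the endpoints is δ = arccos(p₁·p₂) ≈ 1.642 rad (94.1°).
Interpolate at f = 3/8 with slerp weights a = sin((1−f)δ)/sin δ ≈ 0.858, b = sin(fδ)/sin δ ≈ 0.579.
p = a·p₁ + b·p₂ ≈ (-0.730, -0.106, 0.675); φ = arcsin(p_z) ≈ 42.49°, λ = atan2(p_y, p_x) ≈ -171.74°.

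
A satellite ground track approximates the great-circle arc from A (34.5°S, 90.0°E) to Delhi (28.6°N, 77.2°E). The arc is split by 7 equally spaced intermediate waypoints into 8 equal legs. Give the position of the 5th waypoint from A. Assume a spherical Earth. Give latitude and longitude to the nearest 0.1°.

Write both endpoints as unit vectors p₁, p₂ with components (cos φ cos λ, cos φ sin λ, sin φ).
The central angle between the endpoints is δ = arccos(p₁·p₂) ≈ 1.121 rad (64.2°).
Interpolate at f = 5/8 with slerp weights a = sin((1−f)δ)/sin δ ≈ 0.453, b = sin(fδ)/sin δ ≈ 0.716.
p = a·p₁ + b·p₂ ≈ (0.139, 0.987, 0.086); φ = arcsin(p_z) ≈ 4.93°, λ = atan2(p_y, p_x) ≈ 81.96°.

≈ (4.9°N, 82.0°E)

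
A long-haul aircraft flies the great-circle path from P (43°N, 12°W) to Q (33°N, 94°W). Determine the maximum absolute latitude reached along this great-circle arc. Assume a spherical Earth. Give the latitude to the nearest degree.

The great circle lies in the plane with unit normal n̂ = (p₁ × p₂)/|p₁ × p₂|.
Here n̂_z ≈ -0.683; the vertex latitude is φ_max = arccos|n̂_z| ≈ 46.9°.

≈ 47°N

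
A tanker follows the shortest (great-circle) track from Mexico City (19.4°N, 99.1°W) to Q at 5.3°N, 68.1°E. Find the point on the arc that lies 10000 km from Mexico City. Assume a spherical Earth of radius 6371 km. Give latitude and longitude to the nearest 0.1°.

Convert each endpoint to a unit vector on the sphere (x = cos φ cos λ, y = cos φ sin λ, z = sin φ).
The central angle between the endpoints is δ = arccos(p₁·p₂) ≈ 2.658 rad (152.3°). The total great-circle distance is δ·R ≈ 2.658 × 6371 ≈ 16932 km, so the target fraction is f = 10000/16932 ≈ 0.591.
Interpolate at f ≈ 0.591 with slerp weights a = sin((1−f)δ)/sin δ ≈ 1.904, b = sin(fδ)/sin δ ≈ 2.149.
p = a·p₁ + b·p₂ ≈ (0.514, 0.213, 0.831); φ = arcsin(p_z) ≈ 56.19°, λ = atan2(p_y, p_x) ≈ 22.47°.

≈ 56.2°N, 22.5°E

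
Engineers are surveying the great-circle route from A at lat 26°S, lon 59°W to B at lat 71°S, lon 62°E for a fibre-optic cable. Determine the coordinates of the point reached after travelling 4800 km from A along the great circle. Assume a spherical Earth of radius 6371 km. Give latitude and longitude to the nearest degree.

Convert each endpoint to a unit vector on the sphere (x = cos φ cos λ, y = cos φ sin λ, z = sin φ).
The central angle between the endpoints is δ = arccos(p₁·p₂) ≈ 1.304 rad (74.7°). The total great-circle distance is δ·R ≈ 1.304 × 6371 ≈ 8307 km, so the target fraction is f = 4800/8307 ≈ 0.578.
Interpolate at f ≈ 0.578 with slerp weights a = sin((1−f)δ)/sin δ ≈ 0.542, b = sin(fδ)/sin δ ≈ 0.709.
p = a·p₁ + b·p₂ ≈ (0.359, -0.214, -0.908); φ = arcsin(p_z) ≈ -65.28°, λ = atan2(p_y, p_x) ≈ -30.76°.

≈ lat 65°S, lon 31°W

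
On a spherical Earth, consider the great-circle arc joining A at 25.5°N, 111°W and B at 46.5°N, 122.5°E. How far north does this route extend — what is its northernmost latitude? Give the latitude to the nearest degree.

The great circle lies in the plane with unit normal n̂ = (p₁ × p₂)/|p₁ × p₂|.
Here n̂_z ≈ -0.500; the vertex latitude is φ_max = arccos|n̂_z| ≈ 60.0°.
Check via Clairaut: cos φ_max = |cos φ₁| · sin C = cos(25.5°)·sin(33.7°) ≈ 0.500, again giving ≈ 60.0°.

≈ 60°N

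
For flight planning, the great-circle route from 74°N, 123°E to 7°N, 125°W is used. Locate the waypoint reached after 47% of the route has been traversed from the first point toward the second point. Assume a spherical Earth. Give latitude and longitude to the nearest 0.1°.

≈ 51.9°N, 142.7°W

From cos δ = sin φ₁ sin φ₂ + cos φ₁ cos φ₂ cos Δλ, the central angle is δ ≈ 1.556 rad (89.2°).
Interpolate at f = 0.47 with slerp weights a = sin((1−f)δ)/sin δ ≈ 0.734, b = sin(fδ)/sin δ ≈ 0.668.
p = a·p₁ + b·p₂ ≈ (-0.491, -0.373, 0.787); φ = arcsin(p_z) ≈ 51.94°, λ = atan2(p_y, p_x) ≈ -142.73°.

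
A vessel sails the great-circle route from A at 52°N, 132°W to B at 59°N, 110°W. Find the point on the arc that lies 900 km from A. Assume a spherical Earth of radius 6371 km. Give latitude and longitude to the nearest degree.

≈ 56°N, 120°W

The haversine formula gives a central angle δ ≈ 0.248 rad (14.2°) between the endpoints. The total great-circle distance is δ·R ≈ 0.248 × 6371 ≈ 1579 km, so the target fraction is f = 900/1579 ≈ 0.570.
Interpolate at f ≈ 0.570 with slerp weights a = sin((1−f)δ)/sin δ ≈ 0.434, b = sin(fδ)/sin δ ≈ 0.574.
p = a·p₁ + b·p₂ ≈ (-0.280, -0.476, 0.834); φ = arcsin(p_z) ≈ 56.48°, λ = atan2(p_y, p_x) ≈ -120.43°.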